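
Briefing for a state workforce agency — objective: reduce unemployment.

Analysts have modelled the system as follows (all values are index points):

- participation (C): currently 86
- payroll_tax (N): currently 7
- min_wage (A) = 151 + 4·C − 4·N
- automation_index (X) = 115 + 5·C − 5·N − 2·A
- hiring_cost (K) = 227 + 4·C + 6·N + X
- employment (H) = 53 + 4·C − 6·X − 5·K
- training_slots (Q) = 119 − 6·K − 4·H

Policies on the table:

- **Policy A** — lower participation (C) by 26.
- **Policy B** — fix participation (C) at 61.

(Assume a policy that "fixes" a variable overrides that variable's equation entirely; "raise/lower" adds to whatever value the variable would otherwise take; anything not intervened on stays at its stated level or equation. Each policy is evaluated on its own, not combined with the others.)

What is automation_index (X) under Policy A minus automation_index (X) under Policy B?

3

Policy A (C − 26):
  C = 86 − 26 = 60
  N = 7
  A = 151 + 4·60 − 4·7 = 363
  X = 115 + 5·60 − 5·7 − 2·363 = -346
Policy B (C := 61):
  C = 61
  N = 7
  A = 151 + 4·61 − 4·7 = 367
  X = 115 + 5·61 − 5·7 − 2·367 = -349
X: -346 − (-349) = 3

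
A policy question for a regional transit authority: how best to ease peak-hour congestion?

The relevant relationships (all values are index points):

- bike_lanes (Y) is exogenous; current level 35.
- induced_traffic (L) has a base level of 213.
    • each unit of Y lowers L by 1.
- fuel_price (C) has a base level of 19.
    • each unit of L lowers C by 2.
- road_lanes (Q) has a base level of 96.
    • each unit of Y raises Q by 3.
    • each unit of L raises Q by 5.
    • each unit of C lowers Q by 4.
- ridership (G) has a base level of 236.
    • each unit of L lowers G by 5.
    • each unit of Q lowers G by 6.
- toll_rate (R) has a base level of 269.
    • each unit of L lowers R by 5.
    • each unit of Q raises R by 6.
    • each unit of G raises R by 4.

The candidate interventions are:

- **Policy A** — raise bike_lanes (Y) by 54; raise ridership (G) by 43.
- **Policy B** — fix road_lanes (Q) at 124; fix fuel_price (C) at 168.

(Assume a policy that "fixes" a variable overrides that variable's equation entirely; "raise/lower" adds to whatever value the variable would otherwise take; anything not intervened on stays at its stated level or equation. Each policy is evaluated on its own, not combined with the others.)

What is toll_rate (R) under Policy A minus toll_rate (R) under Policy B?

Policy A (Y + 54, G + 43):
  Y = 35 + 54 = 89
  L = 213 − 89 = 124
  C = 19 − 2·124 = -229
  Q = 96 + 3·89 + 5·124 − 4·(-229) = 1899
  G = 236 − 5·124 − 6·1899 (+43 from intervention) = -11735
  R = 269 − 5·124 + 6·1899 + 4·(-11735) = -35897
Policy B (Q := 124, C := 168):
  Y = 35
  L = 213 − 35 = 178
  C = 168
  Q = 124
  G = 236 − 5·178 − 6·124 = -1398
  R = 269 − 5·178 + 6·124 + 4·(-1398) = -5469
R: -35897 − (-5469) = -30428

-30428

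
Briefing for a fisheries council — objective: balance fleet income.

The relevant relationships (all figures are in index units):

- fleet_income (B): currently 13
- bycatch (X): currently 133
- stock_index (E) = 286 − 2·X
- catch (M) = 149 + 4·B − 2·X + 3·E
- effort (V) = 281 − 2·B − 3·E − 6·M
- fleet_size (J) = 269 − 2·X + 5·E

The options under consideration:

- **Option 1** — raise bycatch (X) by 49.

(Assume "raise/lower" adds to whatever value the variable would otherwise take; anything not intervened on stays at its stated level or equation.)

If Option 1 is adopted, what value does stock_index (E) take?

-78

Option 1 (X + 49):
  X = 133 + 49 = 182
  E = 286 − 2·182 = -78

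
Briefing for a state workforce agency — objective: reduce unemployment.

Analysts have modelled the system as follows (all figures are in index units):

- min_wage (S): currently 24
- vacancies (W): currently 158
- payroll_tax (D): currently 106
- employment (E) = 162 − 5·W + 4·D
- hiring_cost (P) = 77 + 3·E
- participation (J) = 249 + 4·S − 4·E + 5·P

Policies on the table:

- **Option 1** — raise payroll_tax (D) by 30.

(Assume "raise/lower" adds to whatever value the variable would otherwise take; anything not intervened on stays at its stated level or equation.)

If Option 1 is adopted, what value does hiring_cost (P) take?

Option 1 (D + 30):
  W = 158
  D = 106 + 30 = 136
  E = 162 − 5·158 + 4·136 = -84
  P = 77 + 3·(-84) = -175

-175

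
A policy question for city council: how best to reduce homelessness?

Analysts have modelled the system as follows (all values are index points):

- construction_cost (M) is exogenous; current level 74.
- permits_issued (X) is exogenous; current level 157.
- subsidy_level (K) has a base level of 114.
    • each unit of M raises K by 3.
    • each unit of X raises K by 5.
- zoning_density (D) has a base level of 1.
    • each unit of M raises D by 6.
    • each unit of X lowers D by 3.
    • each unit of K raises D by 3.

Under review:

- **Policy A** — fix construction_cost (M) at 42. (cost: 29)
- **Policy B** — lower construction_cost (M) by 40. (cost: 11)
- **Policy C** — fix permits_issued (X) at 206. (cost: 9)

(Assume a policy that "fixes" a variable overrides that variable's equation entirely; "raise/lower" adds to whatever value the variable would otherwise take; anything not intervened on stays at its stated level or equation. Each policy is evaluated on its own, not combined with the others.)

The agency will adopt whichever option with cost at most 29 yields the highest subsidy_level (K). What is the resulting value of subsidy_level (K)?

1366

Policy A (M := 42):
  M = 42
  X = 157
  K = 114 + 3·42 + 5·157 = 1025
Policy B (M − 40):
  M = 74 − 40 = 34
  X = 157
  K = 114 + 3·34 + 5·157 = 1001
Policy C (X := 206):
  M = 74
  X = 206
  K = 114 + 3·74 + 5·206 = 1366
Comparing — Policy A: K=1025, Policy B: K=1001, Policy C: K=1366. Highest is 1366 (Policy C).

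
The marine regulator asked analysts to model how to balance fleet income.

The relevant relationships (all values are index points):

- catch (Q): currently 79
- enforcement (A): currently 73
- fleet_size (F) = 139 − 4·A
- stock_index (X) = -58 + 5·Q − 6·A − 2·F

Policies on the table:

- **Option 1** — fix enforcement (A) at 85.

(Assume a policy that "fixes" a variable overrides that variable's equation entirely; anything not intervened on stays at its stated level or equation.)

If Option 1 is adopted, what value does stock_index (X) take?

229

Option 1 (A := 85):
  Q = 79
  A = 85
  F = 139 − 4·85 = -201
  X = -58 + 5·79 − 6·85 − 2·(-201) = 229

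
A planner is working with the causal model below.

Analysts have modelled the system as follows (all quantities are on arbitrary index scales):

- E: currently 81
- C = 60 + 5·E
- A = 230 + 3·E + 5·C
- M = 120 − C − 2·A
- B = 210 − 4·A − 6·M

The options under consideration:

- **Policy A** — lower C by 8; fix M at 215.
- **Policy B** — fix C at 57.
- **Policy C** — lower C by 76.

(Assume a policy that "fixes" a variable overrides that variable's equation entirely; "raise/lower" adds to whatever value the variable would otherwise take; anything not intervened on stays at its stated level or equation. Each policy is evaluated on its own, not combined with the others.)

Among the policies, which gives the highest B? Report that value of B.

21168

Policy A (C − 8, M := 215):
  E = 81
  C = 60 + 5·81 (−8 from intervention) = 457
  A = 230 + 3·81 + 5·457 = 2758
  M = 215
  B = 210 − 4·2758 − 6·215 = -12112
Policy B (C := 57):
  E = 81
  C = 57
  A = 230 + 3·81 + 5·57 = 758
  M = 120 − 57 − 2·758 = -1453
  B = 210 − 4·758 − 6·(-1453) = 5896
Policy C (C − 76):
  E = 81
  C = 60 + 5·81 (−76 from intervention) = 389
  A = 230 + 3·81 + 5·389 = 2418
  M = 120 − 389 − 2·2418 = -5105
  B = 210 − 4·2418 − 6·(-5105) = 21168
Comparing — Policy A: B=-12112, Policy B: B=5896, Policy C: B=21168. Highest is 21168 (Policy C).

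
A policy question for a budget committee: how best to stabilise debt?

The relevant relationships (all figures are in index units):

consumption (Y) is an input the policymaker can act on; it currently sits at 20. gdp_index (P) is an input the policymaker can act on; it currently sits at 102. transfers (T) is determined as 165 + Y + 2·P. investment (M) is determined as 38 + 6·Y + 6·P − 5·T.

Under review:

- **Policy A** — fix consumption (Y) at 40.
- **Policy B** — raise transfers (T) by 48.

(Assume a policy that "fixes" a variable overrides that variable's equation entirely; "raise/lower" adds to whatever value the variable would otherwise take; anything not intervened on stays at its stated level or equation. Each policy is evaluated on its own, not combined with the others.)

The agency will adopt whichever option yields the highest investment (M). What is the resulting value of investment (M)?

-1155

Policy A (Y := 40):
  Y = 40
  P = 102
  T = 165 + 40 + 2·102 = 409
  M = 38 + 6·40 + 6·102 − 5·409 = -1155
Policy B (T + 48):
  Y = 20
  P = 102
  T = 165 + 20 + 2·102 (+48 from intervention) = 437
  M = 38 + 6·20 + 6·102 − 5·437 = -1415
Comparing — Policy A: M=-1155, Policy B: M=-1415. Highest is -1155 (Policy A).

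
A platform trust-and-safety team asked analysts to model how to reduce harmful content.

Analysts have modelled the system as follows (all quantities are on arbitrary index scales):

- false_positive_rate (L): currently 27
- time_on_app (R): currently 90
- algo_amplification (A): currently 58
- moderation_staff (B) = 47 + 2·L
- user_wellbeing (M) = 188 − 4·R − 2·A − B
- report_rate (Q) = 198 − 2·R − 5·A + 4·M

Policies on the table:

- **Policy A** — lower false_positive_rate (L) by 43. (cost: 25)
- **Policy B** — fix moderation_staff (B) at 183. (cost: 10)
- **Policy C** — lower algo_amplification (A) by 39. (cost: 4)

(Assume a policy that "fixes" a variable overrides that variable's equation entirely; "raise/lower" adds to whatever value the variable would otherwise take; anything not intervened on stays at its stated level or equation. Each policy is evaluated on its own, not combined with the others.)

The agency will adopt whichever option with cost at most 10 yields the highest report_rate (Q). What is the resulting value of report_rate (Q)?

Policy B (B := 183):
  L = 27
  R = 90
  A = 58
  B = 183
  M = 188 − 4·90 − 2·58 − 183 = -471
  Q = 198 − 2·90 − 5·58 + 4·(-471) = -2156
Policy C (A − 39):
  L = 27
  R = 90
  A = 58 − 39 = 19
  B = 47 + 2·27 = 101
  M = 188 − 4·90 − 2·19 − 101 = -311
  Q = 198 − 2·90 − 5·19 + 4·(-311) = -1321
Comparing — Policy B: Q=-2156, Policy C: Q=-1321. Highest is -1321 (Policy C).

-1321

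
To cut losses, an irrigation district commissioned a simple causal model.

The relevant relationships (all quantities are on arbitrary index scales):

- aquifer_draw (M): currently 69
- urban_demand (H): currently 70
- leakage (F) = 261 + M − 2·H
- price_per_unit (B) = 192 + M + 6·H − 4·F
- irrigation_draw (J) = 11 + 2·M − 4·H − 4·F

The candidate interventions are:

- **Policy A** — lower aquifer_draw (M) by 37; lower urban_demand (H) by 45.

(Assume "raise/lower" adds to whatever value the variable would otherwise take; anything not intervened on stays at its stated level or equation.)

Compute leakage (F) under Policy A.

Policy A (M − 37, H − 45):
  M = 69 − 37 = 32
  H = 70 − 45 = 25
  F = 261 + 32 − 2·25 = 243

243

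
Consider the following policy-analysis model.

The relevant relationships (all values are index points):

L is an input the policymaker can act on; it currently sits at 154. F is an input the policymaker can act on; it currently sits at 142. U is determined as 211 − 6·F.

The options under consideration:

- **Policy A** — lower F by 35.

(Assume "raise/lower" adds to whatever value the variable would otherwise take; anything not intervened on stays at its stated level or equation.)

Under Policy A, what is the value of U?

Policy A (F − 35):
  F = 142 − 35 = 107
  U = 211 − 6·107 = -431

-431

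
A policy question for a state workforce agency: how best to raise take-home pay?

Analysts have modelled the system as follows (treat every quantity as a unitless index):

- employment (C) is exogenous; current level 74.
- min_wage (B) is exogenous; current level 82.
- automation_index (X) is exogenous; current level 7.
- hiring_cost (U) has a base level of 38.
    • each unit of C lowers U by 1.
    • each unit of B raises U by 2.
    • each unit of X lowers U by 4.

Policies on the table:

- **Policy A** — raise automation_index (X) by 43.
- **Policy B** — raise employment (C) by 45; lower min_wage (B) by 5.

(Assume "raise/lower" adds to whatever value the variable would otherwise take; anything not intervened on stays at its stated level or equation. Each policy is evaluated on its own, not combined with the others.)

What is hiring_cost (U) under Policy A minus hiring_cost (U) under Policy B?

-117

Policy A (X + 43):
  C = 74
  B = 82
  X = 7 + 43 = 50
  U = 38 − 74 + 2·82 − 4·50 = -72
Policy B (C + 45, B − 5):
  C = 74 + 45 = 119
  B = 82 − 5 = 77
  X = 7
  U = 38 − 119 + 2·77 − 4·7 = 45
U: -72 − 45 = -117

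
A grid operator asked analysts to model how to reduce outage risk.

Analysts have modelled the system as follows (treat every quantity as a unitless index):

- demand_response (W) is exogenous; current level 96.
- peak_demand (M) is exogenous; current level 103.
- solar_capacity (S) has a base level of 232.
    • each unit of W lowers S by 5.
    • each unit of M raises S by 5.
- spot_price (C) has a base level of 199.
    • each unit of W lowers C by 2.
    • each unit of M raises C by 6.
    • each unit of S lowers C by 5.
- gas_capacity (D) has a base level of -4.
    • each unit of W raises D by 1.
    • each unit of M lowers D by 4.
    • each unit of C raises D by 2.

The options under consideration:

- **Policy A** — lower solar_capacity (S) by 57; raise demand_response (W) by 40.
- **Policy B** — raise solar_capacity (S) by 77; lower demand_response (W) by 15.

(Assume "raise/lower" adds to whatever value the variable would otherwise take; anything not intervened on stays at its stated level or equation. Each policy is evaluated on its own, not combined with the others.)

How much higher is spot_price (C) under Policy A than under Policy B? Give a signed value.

Policy A (S − 57, W + 40):
  W = 96 + 40 = 136
  M = 103
  S = 232 − 5·136 + 5·103 (−57 from intervention) = 10
  C = 199 − 2·136 + 6·103 − 5·10 = 495
Policy B (S + 77, W − 15):
  W = 96 − 15 = 81
  M = 103
  S = 232 − 5·81 + 5·103 (+77 from intervention) = 419
  C = 199 − 2·81 + 6·103 − 5·419 = -1440
C: 495 − (-1440) = 1935

1935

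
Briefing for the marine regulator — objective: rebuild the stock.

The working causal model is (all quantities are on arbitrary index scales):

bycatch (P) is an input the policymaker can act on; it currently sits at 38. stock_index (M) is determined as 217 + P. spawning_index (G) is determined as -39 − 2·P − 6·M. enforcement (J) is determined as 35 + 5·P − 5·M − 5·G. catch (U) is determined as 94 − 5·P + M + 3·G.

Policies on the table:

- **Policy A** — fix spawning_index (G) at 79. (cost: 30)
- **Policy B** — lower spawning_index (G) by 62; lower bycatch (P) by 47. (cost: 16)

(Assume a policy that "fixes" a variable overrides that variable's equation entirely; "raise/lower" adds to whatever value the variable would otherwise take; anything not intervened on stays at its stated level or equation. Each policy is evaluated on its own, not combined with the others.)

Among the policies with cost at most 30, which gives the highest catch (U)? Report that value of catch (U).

396

Policy A (G := 79):
  P = 38
  M = 217 + 38 = 255
  G = 79
  U = 94 − 5·38 + 255 + 3·79 = 396
Policy B (G − 62, P − 47):
  P = 38 − 47 = -9
  M = 217 + (-9) = 208
  G = -39 − 2·(-9) − 6·208 (−62 from intervention) = -1331
  U = 94 − 5·(-9) + 208 + 3·(-1331) = -3646
Comparing — Policy A: U=396, Policy B: U=-3646. Highest is 396 (Policy A).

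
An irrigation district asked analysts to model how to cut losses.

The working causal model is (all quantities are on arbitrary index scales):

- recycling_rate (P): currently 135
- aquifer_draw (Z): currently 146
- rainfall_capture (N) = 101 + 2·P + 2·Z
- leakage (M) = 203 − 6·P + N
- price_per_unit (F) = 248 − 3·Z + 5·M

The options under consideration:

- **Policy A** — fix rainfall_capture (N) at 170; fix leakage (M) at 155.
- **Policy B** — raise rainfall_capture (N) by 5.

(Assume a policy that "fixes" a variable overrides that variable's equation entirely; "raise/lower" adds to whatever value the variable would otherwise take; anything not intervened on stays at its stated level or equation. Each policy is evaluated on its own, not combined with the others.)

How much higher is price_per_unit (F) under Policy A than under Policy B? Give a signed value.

470

Policy A (N := 170, M := 155):
  P = 135
  Z = 146
  N = 170
  M = 155
  F = 248 − 3·146 + 5·155 = 585
Policy B (N + 5):
  P = 135
  Z = 146
  N = 101 + 2·135 + 2·146 (+5 from intervention) = 668
  M = 203 − 6·135 + 668 = 61
  F = 248 − 3·146 + 5·61 = 115
F: 585 − 115 = 470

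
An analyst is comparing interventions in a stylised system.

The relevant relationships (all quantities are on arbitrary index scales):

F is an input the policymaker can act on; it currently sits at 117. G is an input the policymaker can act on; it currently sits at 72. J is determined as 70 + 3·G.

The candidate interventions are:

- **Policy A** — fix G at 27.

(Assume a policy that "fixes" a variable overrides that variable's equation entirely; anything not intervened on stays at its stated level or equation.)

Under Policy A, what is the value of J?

Policy A (G := 27):
  G = 27
  J = 70 + 3·27 = 151

151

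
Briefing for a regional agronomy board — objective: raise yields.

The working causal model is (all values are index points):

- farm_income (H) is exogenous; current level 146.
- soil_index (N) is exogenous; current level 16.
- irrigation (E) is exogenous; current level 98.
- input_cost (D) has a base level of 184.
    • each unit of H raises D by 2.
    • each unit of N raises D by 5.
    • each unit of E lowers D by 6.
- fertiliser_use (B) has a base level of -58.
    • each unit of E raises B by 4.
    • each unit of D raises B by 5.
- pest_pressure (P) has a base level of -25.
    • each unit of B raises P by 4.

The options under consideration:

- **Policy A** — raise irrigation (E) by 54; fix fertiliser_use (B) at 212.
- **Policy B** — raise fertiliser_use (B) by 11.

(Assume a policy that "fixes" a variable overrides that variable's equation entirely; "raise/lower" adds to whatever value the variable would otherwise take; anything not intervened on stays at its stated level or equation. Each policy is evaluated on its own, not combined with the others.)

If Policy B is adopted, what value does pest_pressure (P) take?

Policy B (B + 11):
  H = 146
  N = 16
  E = 98
  D = 184 + 2·146 + 5·16 − 6·98 = -32
  B = -58 + 4·98 + 5·(-32) (+11 from intervention) = 185
  P = -25 + 4·185 = 715

715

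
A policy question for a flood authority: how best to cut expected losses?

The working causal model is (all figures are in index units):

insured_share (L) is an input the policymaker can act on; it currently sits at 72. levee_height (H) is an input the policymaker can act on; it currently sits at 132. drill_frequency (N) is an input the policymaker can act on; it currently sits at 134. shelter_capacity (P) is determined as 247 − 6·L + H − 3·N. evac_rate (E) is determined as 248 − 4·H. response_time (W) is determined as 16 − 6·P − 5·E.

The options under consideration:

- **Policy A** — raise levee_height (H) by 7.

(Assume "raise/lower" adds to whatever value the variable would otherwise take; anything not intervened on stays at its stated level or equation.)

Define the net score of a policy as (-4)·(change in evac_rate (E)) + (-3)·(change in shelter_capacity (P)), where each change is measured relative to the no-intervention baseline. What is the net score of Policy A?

Baseline:
  L = 72
  H = 132
  N = 134
  P = 247 − 6·72 + 132 − 3·134 = -455
  E = 248 − 4·132 = -280
Policy A (H + 7):
  L = 72
  H = 132 + 7 = 139
  N = 134
  P = 247 − 6·72 + 139 − 3·134 = -448
  E = 248 − 4·139 = -308
ΔE = -308 − (-280) = -28; ΔP = -448 − (-455) = 7
Score = (-4)·(-28) + (-3)·7 = 91

91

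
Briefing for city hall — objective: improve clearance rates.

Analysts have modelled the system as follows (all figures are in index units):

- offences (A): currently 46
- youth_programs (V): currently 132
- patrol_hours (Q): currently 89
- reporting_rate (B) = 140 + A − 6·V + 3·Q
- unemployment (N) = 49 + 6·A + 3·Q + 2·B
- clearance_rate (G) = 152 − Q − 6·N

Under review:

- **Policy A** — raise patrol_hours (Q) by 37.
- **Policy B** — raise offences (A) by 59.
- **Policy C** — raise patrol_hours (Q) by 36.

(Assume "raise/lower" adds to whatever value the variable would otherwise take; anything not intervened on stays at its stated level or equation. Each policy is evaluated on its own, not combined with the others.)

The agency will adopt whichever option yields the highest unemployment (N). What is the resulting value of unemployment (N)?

Policy A (Q + 37):
  A = 46
  V = 132
  Q = 89 + 37 = 126
  B = 140 + 46 − 6·132 + 3·126 = -228
  N = 49 + 6·46 + 3·126 + 2·(-228) = 247
Policy B (A + 59):
  A = 46 + 59 = 105
  V = 132
  Q = 89
  B = 140 + 105 − 6·132 + 3·89 = -280
  N = 49 + 6·105 + 3·89 + 2·(-280) = 386
Policy C (Q + 36):
  A = 46
  V = 132
  Q = 89 + 36 = 125
  B = 140 + 46 − 6·132 + 3·125 = -231
  N = 49 + 6·46 + 3·125 + 2·(-231) = 238
Comparing — Policy A: N=247, Policy B: N=386, Policy C: N=238. Highest is 386 (Policy B).

386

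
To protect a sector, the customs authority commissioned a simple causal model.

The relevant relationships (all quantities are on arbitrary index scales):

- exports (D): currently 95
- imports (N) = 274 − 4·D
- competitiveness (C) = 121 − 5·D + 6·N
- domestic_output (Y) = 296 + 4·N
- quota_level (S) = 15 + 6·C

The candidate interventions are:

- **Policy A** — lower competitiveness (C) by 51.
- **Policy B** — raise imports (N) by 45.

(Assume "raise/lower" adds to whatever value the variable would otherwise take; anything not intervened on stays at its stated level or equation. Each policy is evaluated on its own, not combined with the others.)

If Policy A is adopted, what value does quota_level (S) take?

-6231

Policy A (C − 51):
  D = 95
  N = 274 − 4·95 = -106
  C = 121 − 5·95 + 6·(-106) (−51 from intervention) = -1041
  S = 15 + 6·(-1041) = -6231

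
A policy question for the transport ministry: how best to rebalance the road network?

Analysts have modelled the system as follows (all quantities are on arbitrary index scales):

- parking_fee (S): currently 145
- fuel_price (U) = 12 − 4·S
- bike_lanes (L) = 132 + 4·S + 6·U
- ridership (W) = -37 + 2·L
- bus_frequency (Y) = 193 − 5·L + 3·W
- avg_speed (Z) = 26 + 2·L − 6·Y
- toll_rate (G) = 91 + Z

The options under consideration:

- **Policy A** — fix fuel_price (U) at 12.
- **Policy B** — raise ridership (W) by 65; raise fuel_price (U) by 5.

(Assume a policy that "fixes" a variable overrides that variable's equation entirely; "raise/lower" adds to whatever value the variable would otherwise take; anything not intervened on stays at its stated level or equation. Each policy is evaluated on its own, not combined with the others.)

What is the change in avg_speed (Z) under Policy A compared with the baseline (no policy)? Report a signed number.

-13920

Baseline:
  S = 145
  U = 12 − 4·145 = -568
  L = 132 + 4·145 + 6·(-568) = -2696
  W = -37 + 2·(-2696) = -5429
  Y = 193 − 5·(-2696) + 3·(-5429) = -2614
  Z = 26 + 2·(-2696) − 6·(-2614) = 10318
Policy A (U := 12):
  S = 145
  U = 12
  L = 132 + 4·145 + 6·12 = 784
  W = -37 + 2·784 = 1531
  Y = 193 − 5·784 + 3·1531 = 866
  Z = 26 + 2·784 − 6·866 = -3602
Change in Z: -3602 − 10318 = -13920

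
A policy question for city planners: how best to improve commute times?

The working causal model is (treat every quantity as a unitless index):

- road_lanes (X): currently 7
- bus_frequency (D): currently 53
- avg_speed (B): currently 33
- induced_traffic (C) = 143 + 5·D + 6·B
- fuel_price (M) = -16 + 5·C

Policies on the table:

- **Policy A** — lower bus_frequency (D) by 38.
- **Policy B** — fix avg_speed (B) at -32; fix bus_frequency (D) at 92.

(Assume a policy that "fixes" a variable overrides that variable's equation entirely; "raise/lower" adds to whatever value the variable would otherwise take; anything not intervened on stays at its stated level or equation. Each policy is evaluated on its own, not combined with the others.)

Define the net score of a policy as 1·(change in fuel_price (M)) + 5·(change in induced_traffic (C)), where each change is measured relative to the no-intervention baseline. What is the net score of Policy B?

Baseline:
  D = 53
  B = 33
  C = 143 + 5·53 + 6·33 = 606
  M = -16 + 5·606 = 3014
Policy B (B := -32, D := 92):
  D = 92
  B = -32
  C = 143 + 5·92 + 6·(-32) = 411
  M = -16 + 5·411 = 2039
ΔM = 2039 − 3014 = -975; ΔC = 411 − 606 = -195
Score = 1·(-975) + 5·(-195) = -1950

-1950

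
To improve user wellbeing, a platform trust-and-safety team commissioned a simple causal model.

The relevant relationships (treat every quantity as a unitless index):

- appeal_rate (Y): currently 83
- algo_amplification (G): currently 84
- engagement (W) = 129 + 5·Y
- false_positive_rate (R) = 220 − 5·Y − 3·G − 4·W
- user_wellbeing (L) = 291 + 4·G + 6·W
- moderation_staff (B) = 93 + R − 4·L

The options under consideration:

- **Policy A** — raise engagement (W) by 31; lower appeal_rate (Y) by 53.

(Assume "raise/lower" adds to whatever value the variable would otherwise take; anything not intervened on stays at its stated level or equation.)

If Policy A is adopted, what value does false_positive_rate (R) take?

-1422

Policy A (W + 31, Y − 53):
  Y = 83 − 53 = 30
  G = 84
  W = 129 + 5·30 (+31 from intervention) = 310
  R = 220 − 5·30 − 3·84 − 4·310 = -1422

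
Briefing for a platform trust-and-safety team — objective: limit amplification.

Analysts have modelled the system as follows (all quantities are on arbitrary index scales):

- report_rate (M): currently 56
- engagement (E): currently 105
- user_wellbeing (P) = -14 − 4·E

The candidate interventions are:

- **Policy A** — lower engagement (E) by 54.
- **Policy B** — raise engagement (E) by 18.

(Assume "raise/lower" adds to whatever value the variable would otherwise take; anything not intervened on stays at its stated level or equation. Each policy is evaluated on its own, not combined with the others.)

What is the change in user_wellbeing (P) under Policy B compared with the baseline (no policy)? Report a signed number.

-72

Baseline:
  E = 105
  P = -14 − 4·105 = -434
Policy B (E + 18):
  E = 105 + 18 = 123
  P = -14 − 4·123 = -506
Change in P: -506 − (-434) = -72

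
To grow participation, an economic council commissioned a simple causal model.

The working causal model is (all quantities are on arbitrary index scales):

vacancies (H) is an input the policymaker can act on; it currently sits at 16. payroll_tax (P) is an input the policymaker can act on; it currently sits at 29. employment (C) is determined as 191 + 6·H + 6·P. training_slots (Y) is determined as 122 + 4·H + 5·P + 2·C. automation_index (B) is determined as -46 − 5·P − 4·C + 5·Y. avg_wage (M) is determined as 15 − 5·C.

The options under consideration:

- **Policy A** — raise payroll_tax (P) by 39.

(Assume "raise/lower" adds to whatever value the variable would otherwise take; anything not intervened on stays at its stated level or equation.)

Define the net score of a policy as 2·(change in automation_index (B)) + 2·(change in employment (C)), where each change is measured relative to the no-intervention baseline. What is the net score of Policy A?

Baseline:
  H = 16
  P = 29
  C = 191 + 6·16 + 6·29 = 461
  Y = 122 + 4·16 + 5·29 + 2·461 = 1253
  B = -46 − 5·29 − 4·461 + 5·1253 = 4230
Policy A (P + 39):
  H = 16
  P = 29 + 39 = 68
  C = 191 + 6·16 + 6·68 = 695
  Y = 122 + 4·16 + 5·68 + 2·695 = 1916
  B = -46 − 5·68 − 4·695 + 5·1916 = 6414
ΔB = 6414 − 4230 = 2184; ΔC = 695 − 461 = 234
Score = 2·2184 + 2·234 = 4836

4836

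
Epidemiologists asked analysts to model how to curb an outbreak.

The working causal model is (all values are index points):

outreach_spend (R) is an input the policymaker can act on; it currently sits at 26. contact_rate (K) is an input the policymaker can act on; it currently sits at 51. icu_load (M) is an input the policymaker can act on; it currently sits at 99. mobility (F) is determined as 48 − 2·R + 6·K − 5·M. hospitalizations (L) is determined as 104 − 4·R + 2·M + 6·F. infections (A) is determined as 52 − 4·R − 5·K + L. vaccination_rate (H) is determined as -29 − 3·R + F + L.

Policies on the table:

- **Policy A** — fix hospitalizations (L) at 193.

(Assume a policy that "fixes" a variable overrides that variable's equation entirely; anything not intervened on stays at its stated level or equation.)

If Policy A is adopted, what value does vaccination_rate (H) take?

Policy A (L := 193):
  R = 26
  K = 51
  M = 99
  F = 48 − 2·26 + 6·51 − 5·99 = -193
  L = 193
  H = -29 − 3·26 + (-193) + 193 = -107

-107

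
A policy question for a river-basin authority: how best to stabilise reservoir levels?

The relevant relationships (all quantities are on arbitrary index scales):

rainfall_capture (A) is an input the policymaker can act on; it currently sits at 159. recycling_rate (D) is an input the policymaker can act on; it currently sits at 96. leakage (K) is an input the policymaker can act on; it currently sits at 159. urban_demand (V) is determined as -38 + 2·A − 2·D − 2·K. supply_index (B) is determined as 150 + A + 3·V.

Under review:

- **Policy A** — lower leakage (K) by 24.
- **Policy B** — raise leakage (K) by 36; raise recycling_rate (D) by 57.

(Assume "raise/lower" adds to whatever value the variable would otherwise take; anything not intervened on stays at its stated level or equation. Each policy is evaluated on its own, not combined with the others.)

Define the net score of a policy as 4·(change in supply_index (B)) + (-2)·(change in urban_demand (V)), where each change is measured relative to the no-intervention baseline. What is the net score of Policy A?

Baseline:
  A = 159
  D = 96
  K = 159
  V = -38 + 2·159 − 2·96 − 2·159 = -230
  B = 150 + 159 + 3·(-230) = -381
Policy A (K − 24):
  A = 159
  D = 96
  K = 159 − 24 = 135
  V = -38 + 2·159 − 2·96 − 2·135 = -182
  B = 150 + 159 + 3·(-182) = -237
ΔB = -237 − (-381) = 144; ΔV = -182 − (-230) = 48
Score = 4·144 + (-2)·48 = 480

480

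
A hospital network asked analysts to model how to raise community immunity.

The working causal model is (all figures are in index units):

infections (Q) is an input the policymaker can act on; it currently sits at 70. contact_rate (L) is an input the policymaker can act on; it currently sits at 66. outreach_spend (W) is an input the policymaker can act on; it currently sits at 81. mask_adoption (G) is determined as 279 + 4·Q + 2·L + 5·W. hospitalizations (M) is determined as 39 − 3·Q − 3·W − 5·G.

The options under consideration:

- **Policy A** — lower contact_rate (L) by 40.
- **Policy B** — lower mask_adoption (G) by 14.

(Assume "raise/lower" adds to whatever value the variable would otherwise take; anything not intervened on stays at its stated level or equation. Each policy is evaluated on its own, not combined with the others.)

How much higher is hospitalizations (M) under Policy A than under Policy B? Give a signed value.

330

Policy A (L − 40):
  Q = 70
  L = 66 − 40 = 26
  W = 81
  G = 279 + 4·70 + 2·26 + 5·81 = 1016
  M = 39 − 3·70 − 3·81 − 5·1016 = -5494
Policy B (G − 14):
  Q = 70
  L = 66
  W = 81
  G = 279 + 4·70 + 2·66 + 5·81 (−14 from intervention) = 1082
  M = 39 − 3·70 − 3·81 − 5·1082 = -5824
M: -5494 − (-5824) = 330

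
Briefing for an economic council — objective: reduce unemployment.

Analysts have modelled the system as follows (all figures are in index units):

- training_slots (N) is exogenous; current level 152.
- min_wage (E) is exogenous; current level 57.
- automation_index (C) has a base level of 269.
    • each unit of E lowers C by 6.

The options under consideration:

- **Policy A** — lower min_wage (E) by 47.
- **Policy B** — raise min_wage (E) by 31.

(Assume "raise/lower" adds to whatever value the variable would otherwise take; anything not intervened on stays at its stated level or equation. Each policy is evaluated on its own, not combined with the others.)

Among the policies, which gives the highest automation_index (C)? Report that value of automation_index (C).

209

Policy A (E − 47):
  E = 57 − 47 = 10
  C = 269 − 6·10 = 209
Policy B (E + 31):
  E = 57 + 31 = 88
  C = 269 − 6·88 = -259
Comparing — Policy A: C=209, Policy B: C=-259. Highest is 209 (Policy A).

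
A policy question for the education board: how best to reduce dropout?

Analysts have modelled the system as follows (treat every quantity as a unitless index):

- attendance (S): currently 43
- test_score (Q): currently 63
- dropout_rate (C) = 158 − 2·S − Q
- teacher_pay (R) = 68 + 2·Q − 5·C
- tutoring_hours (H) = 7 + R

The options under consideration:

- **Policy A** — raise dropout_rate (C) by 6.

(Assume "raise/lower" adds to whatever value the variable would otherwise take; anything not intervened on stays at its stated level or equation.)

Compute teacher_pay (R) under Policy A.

119

Policy A (C + 6):
  S = 43
  Q = 63
  C = 158 − 2·43 − 63 (+6 from intervention) = 15
  R = 68 + 2·63 − 5·15 = 119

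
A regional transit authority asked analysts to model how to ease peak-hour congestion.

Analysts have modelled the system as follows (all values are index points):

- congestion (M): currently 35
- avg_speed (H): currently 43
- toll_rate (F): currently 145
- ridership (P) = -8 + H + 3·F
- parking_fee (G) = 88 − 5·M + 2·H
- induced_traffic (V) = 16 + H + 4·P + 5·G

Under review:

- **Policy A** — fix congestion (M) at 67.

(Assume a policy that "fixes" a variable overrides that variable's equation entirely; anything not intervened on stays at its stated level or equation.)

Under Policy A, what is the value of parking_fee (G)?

-161

Policy A (M := 67):
  M = 67
  H = 43
  G = 88 − 5·67 + 2·43 = -161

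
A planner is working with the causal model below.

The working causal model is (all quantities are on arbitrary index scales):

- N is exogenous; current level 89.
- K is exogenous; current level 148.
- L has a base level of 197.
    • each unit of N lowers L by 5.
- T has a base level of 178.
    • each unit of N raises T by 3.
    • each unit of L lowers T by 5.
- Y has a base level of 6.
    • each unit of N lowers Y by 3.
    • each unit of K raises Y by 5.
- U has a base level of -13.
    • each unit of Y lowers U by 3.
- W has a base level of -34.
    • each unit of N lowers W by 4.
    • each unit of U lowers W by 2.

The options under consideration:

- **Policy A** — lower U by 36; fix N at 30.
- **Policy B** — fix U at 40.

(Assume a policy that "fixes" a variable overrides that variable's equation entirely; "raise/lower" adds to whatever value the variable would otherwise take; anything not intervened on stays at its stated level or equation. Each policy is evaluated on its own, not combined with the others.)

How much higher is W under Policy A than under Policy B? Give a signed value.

Policy A (U − 36, N := 30):
  N = 30
  K = 148
  Y = 6 − 3·30 + 5·148 = 656
  U = -13 − 3·656 (−36 from intervention) = -2017
  W = -34 − 4·30 − 2·(-2017) = 3880
Policy B (U := 40):
  N = 89
  K = 148
  Y = 6 − 3·89 + 5·148 = 479
  U = 40
  W = -34 − 4·89 − 2·40 = -470
W: 3880 − (-470) = 4350

4350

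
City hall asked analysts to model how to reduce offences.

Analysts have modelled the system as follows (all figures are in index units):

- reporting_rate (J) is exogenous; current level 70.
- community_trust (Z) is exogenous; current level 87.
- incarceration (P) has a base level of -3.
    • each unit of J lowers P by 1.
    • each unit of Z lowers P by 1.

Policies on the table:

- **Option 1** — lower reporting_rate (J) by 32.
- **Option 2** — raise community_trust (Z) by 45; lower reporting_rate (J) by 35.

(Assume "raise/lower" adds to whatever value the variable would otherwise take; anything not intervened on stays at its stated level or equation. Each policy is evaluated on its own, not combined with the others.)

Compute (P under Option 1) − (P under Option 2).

Option 1 (J − 32):
  J = 70 − 32 = 38
  Z = 87
  P = -3 − 38 − 87 = -128
Option 2 (Z + 45, J − 35):
  J = 70 − 35 = 35
  Z = 87 + 45 = 132
  P = -3 − 35 − 132 = -170
P: -128 − (-170) = 42

42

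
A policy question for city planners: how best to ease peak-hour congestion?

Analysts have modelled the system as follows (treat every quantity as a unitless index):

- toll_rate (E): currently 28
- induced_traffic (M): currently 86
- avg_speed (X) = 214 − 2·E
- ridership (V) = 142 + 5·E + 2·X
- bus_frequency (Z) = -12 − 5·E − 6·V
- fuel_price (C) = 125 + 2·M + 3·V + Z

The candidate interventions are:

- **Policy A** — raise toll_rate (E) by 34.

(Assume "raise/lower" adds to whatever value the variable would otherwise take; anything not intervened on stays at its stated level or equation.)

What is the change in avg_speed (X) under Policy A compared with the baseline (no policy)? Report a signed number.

Baseline:
  E = 28
  X = 214 − 2·28 = 158
Policy A (E + 34):
  E = 28 + 34 = 62
  X = 214 − 2·62 = 90
Change in X: 90 − 158 = -68

-68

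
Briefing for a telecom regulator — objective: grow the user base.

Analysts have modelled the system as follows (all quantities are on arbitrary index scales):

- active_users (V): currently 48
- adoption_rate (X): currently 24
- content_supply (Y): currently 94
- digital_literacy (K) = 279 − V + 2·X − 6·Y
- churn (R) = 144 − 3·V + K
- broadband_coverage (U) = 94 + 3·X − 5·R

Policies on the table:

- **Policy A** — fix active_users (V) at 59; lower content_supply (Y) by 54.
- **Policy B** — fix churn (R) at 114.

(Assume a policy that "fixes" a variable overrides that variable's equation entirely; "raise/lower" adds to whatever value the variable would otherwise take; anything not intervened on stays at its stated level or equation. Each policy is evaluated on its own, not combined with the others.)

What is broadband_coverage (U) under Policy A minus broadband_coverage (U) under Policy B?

Policy A (V := 59, Y − 54):
  V = 59
  X = 24
  Y = 94 − 54 = 40
  K = 279 − 59 + 2·24 − 6·40 = 28
  R = 144 − 3·59 + 28 = -5
  U = 94 + 3·24 − 5·(-5) = 191
Policy B (R := 114):
  V = 48
  X = 24
  Y = 94
  K = 279 − 48 + 2·24 − 6·94 = -285
  R = 114
  U = 94 + 3·24 − 5·114 = -404
U: 191 − (-404) = 595

595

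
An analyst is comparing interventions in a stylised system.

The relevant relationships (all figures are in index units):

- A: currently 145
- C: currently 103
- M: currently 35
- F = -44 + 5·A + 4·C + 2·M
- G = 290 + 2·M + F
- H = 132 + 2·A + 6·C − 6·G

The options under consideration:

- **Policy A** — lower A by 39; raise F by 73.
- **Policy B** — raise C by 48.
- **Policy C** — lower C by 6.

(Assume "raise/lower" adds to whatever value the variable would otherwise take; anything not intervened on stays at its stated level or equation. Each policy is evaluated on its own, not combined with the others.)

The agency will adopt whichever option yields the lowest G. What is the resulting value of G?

Policy A (A − 39, F + 73):
  A = 145 − 39 = 106
  C = 103
  M = 35
  F = -44 + 5·106 + 4·103 + 2·35 (+73 from intervention) = 1041
  G = 290 + 2·35 + 1041 = 1401
Policy B (C + 48):
  A = 145
  C = 103 + 48 = 151
  M = 35
  F = -44 + 5·145 + 4·151 + 2·35 = 1355
  G = 290 + 2·35 + 1355 = 1715
Policy C (C − 6):
  A = 145
  C = 103 − 6 = 97
  M = 35
  F = -44 + 5·145 + 4·97 + 2·35 = 1139
  G = 290 + 2·35 + 1139 = 1499
Comparing — Policy A: G=1401, Policy B: G=1715, Policy C: G=1499. Lowest is 1401 (Policy A).

1401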